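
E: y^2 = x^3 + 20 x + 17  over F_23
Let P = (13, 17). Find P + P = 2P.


Doubling: s = (3 x1^2 + a) / (2 y1)
s = (3*13^2 + 20) / (2*17) mod 23 = 4
x3 = s^2 - 2 x1 mod 23 = 4^2 - 2*13 = 13
y3 = s (x1 - x3) - y1 mod 23 = 4 * (13 - 13) - 17 = 6

2P = (13, 6)


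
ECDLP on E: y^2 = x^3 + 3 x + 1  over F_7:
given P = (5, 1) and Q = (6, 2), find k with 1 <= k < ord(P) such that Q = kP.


Enumerate multiples of P until we hit Q = (6, 2):
  1P = (5, 1)
  2P = (6, 2)
Match found at i = 2.

k = 2


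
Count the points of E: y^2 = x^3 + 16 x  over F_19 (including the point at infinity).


For each x in F_19, count y with y^2 = x^3 + 16 x + 0 mod 19:
  x = 0: RHS = 0, y in [0]  -> 1 point(s)
  x = 1: RHS = 17, y in [6, 13]  -> 2 point(s)
  x = 10: RHS = 1, y in [1, 18]  -> 2 point(s)
  x = 11: RHS = 6, y in [5, 14]  -> 2 point(s)
  x = 12: RHS = 1, y in [1, 18]  -> 2 point(s)
  x = 13: RHS = 11, y in [7, 12]  -> 2 point(s)
  x = 14: RHS = 4, y in [2, 17]  -> 2 point(s)
  x = 15: RHS = 5, y in [9, 10]  -> 2 point(s)
  x = 16: RHS = 1, y in [1, 18]  -> 2 point(s)
  x = 17: RHS = 17, y in [6, 13]  -> 2 point(s)
Affine points: 19. Add the point at infinity: total = 20.

#E(F_19) = 20


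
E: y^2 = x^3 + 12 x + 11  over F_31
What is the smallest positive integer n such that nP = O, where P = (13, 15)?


Compute successive multiples of P until we hit O:
  1P = (13, 15)
  2P = (7, 2)
  3P = (20, 6)
  4P = (18, 18)
  5P = (14, 3)
  6P = (24, 24)
  7P = (29, 17)
  8P = (5, 17)
  ... (continuing to 27P)
  27P = O

ord(P) = 27


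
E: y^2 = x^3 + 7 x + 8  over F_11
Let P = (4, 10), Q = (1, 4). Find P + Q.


P != Q, so use the chord formula.
s = (y2 - y1) / (x2 - x1) = (5) / (8) mod 11 = 2
x3 = s^2 - x1 - x2 mod 11 = 2^2 - 4 - 1 = 10
y3 = s (x1 - x3) - y1 mod 11 = 2 * (4 - 10) - 10 = 0

P + Q = (10, 0)


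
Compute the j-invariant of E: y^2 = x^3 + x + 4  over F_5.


Delta = -16(4 a^3 + 27 b^2) mod 5 = 4
-1728 * (4 a)^3 = -1728 * (4*1)^3 mod 5 = 3
j = 3 * 4^(-1) mod 5 = 2

j = 2 (mod 5)


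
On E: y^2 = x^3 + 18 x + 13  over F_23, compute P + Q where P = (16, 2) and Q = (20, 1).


P != Q, so use the chord formula.
s = (y2 - y1) / (x2 - x1) = (22) / (4) mod 23 = 17
x3 = s^2 - x1 - x2 mod 23 = 17^2 - 16 - 20 = 0
y3 = s (x1 - x3) - y1 mod 23 = 17 * (16 - 0) - 2 = 17

P + Q = (0, 17)


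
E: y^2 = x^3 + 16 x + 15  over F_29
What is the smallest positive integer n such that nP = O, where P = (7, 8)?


Compute successive multiples of P until we hit O:
  1P = (7, 8)
  2P = (14, 24)
  3P = (15, 11)
  4P = (23, 15)
  5P = (24, 19)
  6P = (22, 13)
  7P = (13, 19)
  8P = (18, 25)
  ... (continuing to 23P)
  23P = O

ord(P) = 23


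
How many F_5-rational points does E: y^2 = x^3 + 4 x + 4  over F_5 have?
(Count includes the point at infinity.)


For each x in F_5, count y with y^2 = x^3 + 4 x + 4 mod 5:
  x = 0: RHS = 4, y in [2, 3]  -> 2 point(s)
  x = 1: RHS = 4, y in [2, 3]  -> 2 point(s)
  x = 2: RHS = 0, y in [0]  -> 1 point(s)
  x = 4: RHS = 4, y in [2, 3]  -> 2 point(s)
Affine points: 7. Add the point at infinity: total = 8.

#E(F_5) = 8


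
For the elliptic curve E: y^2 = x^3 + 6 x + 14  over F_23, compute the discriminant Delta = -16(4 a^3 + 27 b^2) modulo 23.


4 a^3 + 27 b^2 = 4*6^3 + 27*14^2 = 864 + 5292 = 6156
Delta = -16 * (6156) = -98496
Delta mod 23 = 13

Delta = 13 (mod 23)


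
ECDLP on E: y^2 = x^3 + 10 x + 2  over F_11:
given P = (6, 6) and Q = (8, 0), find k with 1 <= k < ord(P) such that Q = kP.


Enumerate multiples of P until we hit Q = (8, 0):
  1P = (6, 6)
  2P = (8, 0)
Match found at i = 2.

k = 2


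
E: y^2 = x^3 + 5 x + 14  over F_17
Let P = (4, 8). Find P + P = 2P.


Doubling: s = (3 x1^2 + a) / (2 y1)
s = (3*4^2 + 5) / (2*8) mod 17 = 15
x3 = s^2 - 2 x1 mod 17 = 15^2 - 2*4 = 13
y3 = s (x1 - x3) - y1 mod 17 = 15 * (4 - 13) - 8 = 10

2P = (13, 10)


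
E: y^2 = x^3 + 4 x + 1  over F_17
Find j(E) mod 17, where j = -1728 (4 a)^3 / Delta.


Delta = -16(4 a^3 + 27 b^2) mod 17 = 11
-1728 * (4 a)^3 = -1728 * (4*4)^3 mod 17 = 11
j = 11 * 11^(-1) mod 17 = 1

j = 1 (mod 17)


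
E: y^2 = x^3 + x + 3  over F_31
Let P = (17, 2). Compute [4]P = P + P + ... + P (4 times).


k = 4 = 100_2 (binary, LSB first: 001)
Double-and-add from P = (17, 2):
  bit 0 = 0: acc unchanged = O
  bit 1 = 0: acc unchanged = O
  bit 2 = 1: acc = O + (24, 5) = (24, 5)

4P = (24, 5)


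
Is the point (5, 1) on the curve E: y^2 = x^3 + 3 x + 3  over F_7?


Check whether y^2 = x^3 + 3 x + 3 (mod 7) for (x, y) = (5, 1).
LHS: y^2 = 1^2 mod 7 = 1
RHS: x^3 + 3 x + 3 = 5^3 + 3*5 + 3 mod 7 = 3
LHS != RHS

No, not on the curve


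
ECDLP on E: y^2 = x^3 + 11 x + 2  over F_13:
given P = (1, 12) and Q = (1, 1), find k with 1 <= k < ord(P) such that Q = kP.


Enumerate multiples of P until we hit Q = (1, 1):
  1P = (1, 12)
  2P = (8, 11)
  3P = (8, 2)
  4P = (1, 1)
Match found at i = 4.

k = 4


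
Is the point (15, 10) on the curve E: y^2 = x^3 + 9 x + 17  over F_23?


Check whether y^2 = x^3 + 9 x + 17 (mod 23) for (x, y) = (15, 10).
LHS: y^2 = 10^2 mod 23 = 8
RHS: x^3 + 9 x + 17 = 15^3 + 9*15 + 17 mod 23 = 8
LHS = RHS

Yes, on the curve


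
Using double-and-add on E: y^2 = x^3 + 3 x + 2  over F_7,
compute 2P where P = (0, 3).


k = 2 = 10_2 (binary, LSB first: 01)
Double-and-add from P = (0, 3):
  bit 0 = 0: acc unchanged = O
  bit 1 = 1: acc = O + (2, 3) = (2, 3)

2P = (2, 3)


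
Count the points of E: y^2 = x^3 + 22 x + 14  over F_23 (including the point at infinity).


For each x in F_23, count y with y^2 = x^3 + 22 x + 14 mod 23:
  x = 8: RHS = 12, y in [9, 14]  -> 2 point(s)
  x = 11: RHS = 0, y in [0]  -> 1 point(s)
  x = 13: RHS = 13, y in [6, 17]  -> 2 point(s)
  x = 15: RHS = 16, y in [4, 19]  -> 2 point(s)
  x = 16: RHS = 0, y in [0]  -> 1 point(s)
  x = 18: RHS = 9, y in [3, 20]  -> 2 point(s)
  x = 19: RHS = 0, y in [0]  -> 1 point(s)
  x = 20: RHS = 13, y in [6, 17]  -> 2 point(s)
  x = 21: RHS = 8, y in [10, 13]  -> 2 point(s)
Affine points: 15. Add the point at infinity: total = 16.

#E(F_23) = 16


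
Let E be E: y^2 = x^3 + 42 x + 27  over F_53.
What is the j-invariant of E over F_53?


Delta = -16(4 a^3 + 27 b^2) mod 53 = 11
-1728 * (4 a)^3 = -1728 * (4*42)^3 mod 53 = 45
j = 45 * 11^(-1) mod 53 = 33

j = 33 (mod 53)


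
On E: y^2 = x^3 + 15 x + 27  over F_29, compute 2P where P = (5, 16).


Doubling: s = (3 x1^2 + a) / (2 y1)
s = (3*5^2 + 15) / (2*16) mod 29 = 1
x3 = s^2 - 2 x1 mod 29 = 1^2 - 2*5 = 20
y3 = s (x1 - x3) - y1 mod 29 = 1 * (5 - 20) - 16 = 27

2P = (20, 27)


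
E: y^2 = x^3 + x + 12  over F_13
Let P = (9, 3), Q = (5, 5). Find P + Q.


P != Q, so use the chord formula.
s = (y2 - y1) / (x2 - x1) = (2) / (9) mod 13 = 6
x3 = s^2 - x1 - x2 mod 13 = 6^2 - 9 - 5 = 9
y3 = s (x1 - x3) - y1 mod 13 = 6 * (9 - 9) - 3 = 10

P + Q = (9, 10)


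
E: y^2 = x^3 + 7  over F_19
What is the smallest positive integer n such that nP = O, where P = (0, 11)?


Compute successive multiples of P until we hit O:
  1P = (0, 11)
  2P = (0, 8)
  3P = O

ord(P) = 3


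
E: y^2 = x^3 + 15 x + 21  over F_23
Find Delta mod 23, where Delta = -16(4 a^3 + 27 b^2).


4 a^3 + 27 b^2 = 4*15^3 + 27*21^2 = 13500 + 11907 = 25407
Delta = -16 * (25407) = -406512
Delta mod 23 = 13

Delta = 13 (mod 23)


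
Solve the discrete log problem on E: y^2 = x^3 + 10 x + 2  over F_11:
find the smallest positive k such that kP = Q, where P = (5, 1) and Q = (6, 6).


Enumerate multiples of P until we hit Q = (6, 6):
  1P = (5, 1)
  2P = (6, 6)
Match found at i = 2.

k = 2


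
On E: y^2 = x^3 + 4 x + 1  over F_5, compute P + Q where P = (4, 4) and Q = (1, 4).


P != Q, so use the chord formula.
s = (y2 - y1) / (x2 - x1) = (0) / (2) mod 5 = 0
x3 = s^2 - x1 - x2 mod 5 = 0^2 - 4 - 1 = 0
y3 = s (x1 - x3) - y1 mod 5 = 0 * (4 - 0) - 4 = 1

P + Q = (0, 1)


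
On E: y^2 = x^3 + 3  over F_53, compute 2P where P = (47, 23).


Doubling: s = (3 x1^2 + a) / (2 y1)
s = (3*47^2 + 0) / (2*23) mod 53 = 30
x3 = s^2 - 2 x1 mod 53 = 30^2 - 2*47 = 11
y3 = s (x1 - x3) - y1 mod 53 = 30 * (47 - 11) - 23 = 50

2P = (11, 50)


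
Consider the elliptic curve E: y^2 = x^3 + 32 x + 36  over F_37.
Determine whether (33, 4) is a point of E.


Check whether y^2 = x^3 + 32 x + 36 (mod 37) for (x, y) = (33, 4).
LHS: y^2 = 4^2 mod 37 = 16
RHS: x^3 + 32 x + 36 = 33^3 + 32*33 + 36 mod 37 = 29
LHS != RHS

No, not on the curve


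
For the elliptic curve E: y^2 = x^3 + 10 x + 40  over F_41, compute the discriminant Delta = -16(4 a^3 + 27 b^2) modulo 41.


4 a^3 + 27 b^2 = 4*10^3 + 27*40^2 = 4000 + 43200 = 47200
Delta = -16 * (47200) = -755200
Delta mod 41 = 20

Delta = 20 (mod 41)


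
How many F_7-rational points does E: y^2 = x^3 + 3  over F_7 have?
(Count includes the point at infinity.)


For each x in F_7, count y with y^2 = x^3 + 0 x + 3 mod 7:
  x = 1: RHS = 4, y in [2, 5]  -> 2 point(s)
  x = 2: RHS = 4, y in [2, 5]  -> 2 point(s)
  x = 3: RHS = 2, y in [3, 4]  -> 2 point(s)
  x = 4: RHS = 4, y in [2, 5]  -> 2 point(s)
  x = 5: RHS = 2, y in [3, 4]  -> 2 point(s)
  x = 6: RHS = 2, y in [3, 4]  -> 2 point(s)
Affine points: 12. Add the point at infinity: total = 13.

#E(F_7) = 13


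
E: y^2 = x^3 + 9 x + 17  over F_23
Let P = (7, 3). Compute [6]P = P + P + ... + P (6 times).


k = 6 = 110_2 (binary, LSB first: 011)
Double-and-add from P = (7, 3):
  bit 0 = 0: acc unchanged = O
  bit 1 = 1: acc = O + (18, 10) = (18, 10)
  bit 2 = 1: acc = (18, 10) + (12, 6) = (19, 20)

6P = (19, 20)


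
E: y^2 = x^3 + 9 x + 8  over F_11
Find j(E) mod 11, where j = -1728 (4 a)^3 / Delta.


Delta = -16(4 a^3 + 27 b^2) mod 11 = 1
-1728 * (4 a)^3 = -1728 * (4*9)^3 mod 11 = 6
j = 6 * 1^(-1) mod 11 = 6

j = 6 (mod 11)


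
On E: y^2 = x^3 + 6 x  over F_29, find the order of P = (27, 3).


Compute successive multiples of P until we hit O:
  1P = (27, 3)
  2P = (13, 10)
  3P = (11, 18)
  4P = (4, 28)
  5P = (21, 22)
  6P = (16, 25)
  7P = (19, 10)
  8P = (25, 17)
  ... (continuing to 20P)
  20P = O

ord(P) = 20


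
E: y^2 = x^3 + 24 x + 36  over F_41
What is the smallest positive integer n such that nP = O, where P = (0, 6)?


Compute successive multiples of P until we hit O:
  1P = (0, 6)
  2P = (4, 27)
  3P = (21, 17)
  4P = (12, 17)
  5P = (25, 36)
  6P = (24, 39)
  7P = (8, 24)
  8P = (15, 32)
  ... (continuing to 42P)
  42P = O

ord(P) = 42


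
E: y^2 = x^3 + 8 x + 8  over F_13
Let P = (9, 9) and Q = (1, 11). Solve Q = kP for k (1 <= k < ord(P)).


Enumerate multiples of P until we hit Q = (1, 11):
  1P = (9, 9)
  2P = (5, 2)
  3P = (11, 7)
  4P = (7, 2)
  5P = (6, 8)
  6P = (1, 11)
Match found at i = 6.

k = 6


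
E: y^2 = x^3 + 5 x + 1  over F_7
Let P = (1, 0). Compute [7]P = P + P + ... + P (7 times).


k = 7 = 111_2 (binary, LSB first: 111)
Double-and-add from P = (1, 0):
  bit 0 = 1: acc = O + (1, 0) = (1, 0)
  bit 1 = 1: acc = (1, 0) + O = (1, 0)
  bit 2 = 1: acc = (1, 0) + O = (1, 0)

7P = (1, 0)


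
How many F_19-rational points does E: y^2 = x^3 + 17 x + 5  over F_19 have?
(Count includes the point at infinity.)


For each x in F_19, count y with y^2 = x^3 + 17 x + 5 mod 19:
  x = 0: RHS = 5, y in [9, 10]  -> 2 point(s)
  x = 1: RHS = 4, y in [2, 17]  -> 2 point(s)
  x = 2: RHS = 9, y in [3, 16]  -> 2 point(s)
  x = 3: RHS = 7, y in [8, 11]  -> 2 point(s)
  x = 4: RHS = 4, y in [2, 17]  -> 2 point(s)
  x = 5: RHS = 6, y in [5, 14]  -> 2 point(s)
  x = 6: RHS = 0, y in [0]  -> 1 point(s)
  x = 7: RHS = 11, y in [7, 12]  -> 2 point(s)
  x = 8: RHS = 7, y in [8, 11]  -> 2 point(s)
  x = 10: RHS = 16, y in [4, 15]  -> 2 point(s)
  x = 14: RHS = 4, y in [2, 17]  -> 2 point(s)
  x = 15: RHS = 6, y in [5, 14]  -> 2 point(s)
  x = 17: RHS = 1, y in [1, 18]  -> 2 point(s)
  x = 18: RHS = 6, y in [5, 14]  -> 2 point(s)
Affine points: 27. Add the point at infinity: total = 28.

#E(F_19) = 28


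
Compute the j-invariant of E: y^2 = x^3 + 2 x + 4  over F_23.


Delta = -16(4 a^3 + 27 b^2) mod 23 = 5
-1728 * (4 a)^3 = -1728 * (4*2)^3 mod 23 = 5
j = 5 * 5^(-1) mod 23 = 1

j = 1 (mod 23)


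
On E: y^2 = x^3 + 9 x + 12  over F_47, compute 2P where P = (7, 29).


Doubling: s = (3 x1^2 + a) / (2 y1)
s = (3*7^2 + 9) / (2*29) mod 47 = 27
x3 = s^2 - 2 x1 mod 47 = 27^2 - 2*7 = 10
y3 = s (x1 - x3) - y1 mod 47 = 27 * (7 - 10) - 29 = 31

2P = (10, 31)


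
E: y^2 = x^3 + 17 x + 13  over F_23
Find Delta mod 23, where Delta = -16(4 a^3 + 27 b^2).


4 a^3 + 27 b^2 = 4*17^3 + 27*13^2 = 19652 + 4563 = 24215
Delta = -16 * (24215) = -387440
Delta mod 23 = 18

Delta = 18 (mod 23)


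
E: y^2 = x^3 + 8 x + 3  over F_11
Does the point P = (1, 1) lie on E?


Check whether y^2 = x^3 + 8 x + 3 (mod 11) for (x, y) = (1, 1).
LHS: y^2 = 1^2 mod 11 = 1
RHS: x^3 + 8 x + 3 = 1^3 + 8*1 + 3 mod 11 = 1
LHS = RHS

Yes, on the curve


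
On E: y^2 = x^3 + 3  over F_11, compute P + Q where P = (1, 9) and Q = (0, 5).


P != Q, so use the chord formula.
s = (y2 - y1) / (x2 - x1) = (7) / (10) mod 11 = 4
x3 = s^2 - x1 - x2 mod 11 = 4^2 - 1 - 0 = 4
y3 = s (x1 - x3) - y1 mod 11 = 4 * (1 - 4) - 9 = 1

P + Q = (4, 1)


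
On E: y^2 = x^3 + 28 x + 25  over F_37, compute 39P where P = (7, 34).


k = 39 = 100111_2 (binary, LSB first: 111001)
Double-and-add from P = (7, 34):
  bit 0 = 1: acc = O + (7, 34) = (7, 34)
  bit 1 = 1: acc = (7, 34) + (34, 32) = (36, 12)
  bit 2 = 1: acc = (36, 12) + (27, 22) = (20, 36)
  bit 3 = 0: acc unchanged = (20, 36)
  bit 4 = 0: acc unchanged = (20, 36)
  bit 5 = 1: acc = (20, 36) + (13, 25) = (11, 31)

39P = (11, 31)


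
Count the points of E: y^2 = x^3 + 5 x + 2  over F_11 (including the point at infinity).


For each x in F_11, count y with y^2 = x^3 + 5 x + 2 mod 11:
  x = 2: RHS = 9, y in [3, 8]  -> 2 point(s)
  x = 3: RHS = 0, y in [0]  -> 1 point(s)
  x = 4: RHS = 9, y in [3, 8]  -> 2 point(s)
  x = 5: RHS = 9, y in [3, 8]  -> 2 point(s)
  x = 8: RHS = 4, y in [2, 9]  -> 2 point(s)
Affine points: 9. Add the point at infinity: total = 10.

#E(F_11) = 10


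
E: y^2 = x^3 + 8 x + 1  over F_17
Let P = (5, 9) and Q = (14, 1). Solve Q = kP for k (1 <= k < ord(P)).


Enumerate multiples of P until we hit Q = (14, 1):
  1P = (5, 9)
  2P = (11, 3)
  3P = (2, 5)
  4P = (8, 4)
  5P = (3, 16)
  6P = (0, 16)
  7P = (16, 3)
  8P = (14, 16)
  9P = (7, 14)
  10P = (7, 3)
  11P = (14, 1)
Match found at i = 11.

k = 11


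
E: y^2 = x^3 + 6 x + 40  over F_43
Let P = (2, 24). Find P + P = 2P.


Doubling: s = (3 x1^2 + a) / (2 y1)
s = (3*2^2 + 6) / (2*24) mod 43 = 38
x3 = s^2 - 2 x1 mod 43 = 38^2 - 2*2 = 21
y3 = s (x1 - x3) - y1 mod 43 = 38 * (2 - 21) - 24 = 28

2P = (21, 28)


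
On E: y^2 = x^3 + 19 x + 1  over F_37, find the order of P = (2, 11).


Compute successive multiples of P until we hit O:
  1P = (2, 11)
  2P = (8, 31)
  3P = (34, 18)
  4P = (0, 1)
  5P = (23, 32)
  6P = (13, 15)
  7P = (31, 2)
  8P = (7, 25)
  ... (continuing to 45P)
  45P = O

ord(P) = 45


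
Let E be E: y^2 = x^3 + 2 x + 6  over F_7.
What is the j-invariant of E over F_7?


Delta = -16(4 a^3 + 27 b^2) mod 7 = 1
-1728 * (4 a)^3 = -1728 * (4*2)^3 mod 7 = 1
j = 1 * 1^(-1) mod 7 = 1

j = 1 (mod 7)


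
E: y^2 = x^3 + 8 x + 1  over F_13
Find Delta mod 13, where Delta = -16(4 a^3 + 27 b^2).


4 a^3 + 27 b^2 = 4*8^3 + 27*1^2 = 2048 + 27 = 2075
Delta = -16 * (2075) = -33200
Delta mod 13 = 2

Delta = 2 (mod 13)


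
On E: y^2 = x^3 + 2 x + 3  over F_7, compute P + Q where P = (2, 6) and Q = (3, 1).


P != Q, so use the chord formula.
s = (y2 - y1) / (x2 - x1) = (2) / (1) mod 7 = 2
x3 = s^2 - x1 - x2 mod 7 = 2^2 - 2 - 3 = 6
y3 = s (x1 - x3) - y1 mod 7 = 2 * (2 - 6) - 6 = 0

P + Q = (6, 0)


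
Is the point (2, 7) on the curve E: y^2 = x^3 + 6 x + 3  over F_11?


Check whether y^2 = x^3 + 6 x + 3 (mod 11) for (x, y) = (2, 7).
LHS: y^2 = 7^2 mod 11 = 5
RHS: x^3 + 6 x + 3 = 2^3 + 6*2 + 3 mod 11 = 1
LHS != RHS

No, not on the curve


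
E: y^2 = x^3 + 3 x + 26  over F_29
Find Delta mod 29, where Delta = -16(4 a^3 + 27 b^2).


4 a^3 + 27 b^2 = 4*3^3 + 27*26^2 = 108 + 18252 = 18360
Delta = -16 * (18360) = -293760
Delta mod 29 = 10

Delta = 10 (mod 29)


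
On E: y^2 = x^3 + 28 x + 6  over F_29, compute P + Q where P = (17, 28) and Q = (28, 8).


P != Q, so use the chord formula.
s = (y2 - y1) / (x2 - x1) = (9) / (11) mod 29 = 14
x3 = s^2 - x1 - x2 mod 29 = 14^2 - 17 - 28 = 6
y3 = s (x1 - x3) - y1 mod 29 = 14 * (17 - 6) - 28 = 10

P + Q = (6, 10)


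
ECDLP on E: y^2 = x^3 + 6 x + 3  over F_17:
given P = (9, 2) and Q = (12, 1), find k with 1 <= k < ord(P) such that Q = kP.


Enumerate multiples of P until we hit Q = (12, 1):
  1P = (9, 2)
  2P = (14, 14)
  3P = (12, 1)
Match found at i = 3.

k = 3


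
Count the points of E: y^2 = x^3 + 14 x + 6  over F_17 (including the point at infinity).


For each x in F_17, count y with y^2 = x^3 + 14 x + 6 mod 17:
  x = 1: RHS = 4, y in [2, 15]  -> 2 point(s)
  x = 2: RHS = 8, y in [5, 12]  -> 2 point(s)
  x = 6: RHS = 0, y in [0]  -> 1 point(s)
  x = 8: RHS = 1, y in [1, 16]  -> 2 point(s)
  x = 12: RHS = 15, y in [7, 10]  -> 2 point(s)
  x = 15: RHS = 4, y in [2, 15]  -> 2 point(s)
  x = 16: RHS = 8, y in [5, 12]  -> 2 point(s)
Affine points: 13. Add the point at infinity: total = 14.

#E(F_17) = 14


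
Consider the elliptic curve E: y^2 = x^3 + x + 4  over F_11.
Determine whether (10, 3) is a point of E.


Check whether y^2 = x^3 + 1 x + 4 (mod 11) for (x, y) = (10, 3).
LHS: y^2 = 3^2 mod 11 = 9
RHS: x^3 + 1 x + 4 = 10^3 + 1*10 + 4 mod 11 = 2
LHS != RHS

No, not on the curve


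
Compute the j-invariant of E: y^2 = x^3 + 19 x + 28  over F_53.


Delta = -16(4 a^3 + 27 b^2) mod 53 = 5
-1728 * (4 a)^3 = -1728 * (4*19)^3 mod 53 = 47
j = 47 * 5^(-1) mod 53 = 20

j = 20 (mod 53)


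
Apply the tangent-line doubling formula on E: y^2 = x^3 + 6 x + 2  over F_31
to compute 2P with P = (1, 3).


Doubling: s = (3 x1^2 + a) / (2 y1)
s = (3*1^2 + 6) / (2*3) mod 31 = 17
x3 = s^2 - 2 x1 mod 31 = 17^2 - 2*1 = 8
y3 = s (x1 - x3) - y1 mod 31 = 17 * (1 - 8) - 3 = 2

2P = (8, 2)


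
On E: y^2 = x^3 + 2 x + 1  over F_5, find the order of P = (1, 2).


Compute successive multiples of P until we hit O:
  1P = (1, 2)
  2P = (3, 3)
  3P = (0, 1)
  4P = (0, 4)
  5P = (3, 2)
  6P = (1, 3)
  7P = O

ord(P) = 7


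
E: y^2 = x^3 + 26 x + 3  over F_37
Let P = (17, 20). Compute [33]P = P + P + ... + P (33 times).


k = 33 = 100001_2 (binary, LSB first: 100001)
Double-and-add from P = (17, 20):
  bit 0 = 1: acc = O + (17, 20) = (17, 20)
  bit 1 = 0: acc unchanged = (17, 20)
  bit 2 = 0: acc unchanged = (17, 20)
  bit 3 = 0: acc unchanged = (17, 20)
  bit 4 = 0: acc unchanged = (17, 20)
  bit 5 = 1: acc = (17, 20) + (9, 2) = (23, 22)

33P = (23, 22)


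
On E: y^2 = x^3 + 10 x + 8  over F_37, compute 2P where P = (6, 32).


Doubling: s = (3 x1^2 + a) / (2 y1)
s = (3*6^2 + 10) / (2*32) mod 37 = 3
x3 = s^2 - 2 x1 mod 37 = 3^2 - 2*6 = 34
y3 = s (x1 - x3) - y1 mod 37 = 3 * (6 - 34) - 32 = 32

2P = (34, 32)


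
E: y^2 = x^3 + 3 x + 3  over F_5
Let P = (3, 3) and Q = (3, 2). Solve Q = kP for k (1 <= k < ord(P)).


Enumerate multiples of P until we hit Q = (3, 2):
  1P = (3, 3)
  2P = (4, 2)
  3P = (4, 3)
  4P = (3, 2)
Match found at i = 4.

k = 4


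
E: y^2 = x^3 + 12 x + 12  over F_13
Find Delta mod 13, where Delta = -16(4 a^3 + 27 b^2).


4 a^3 + 27 b^2 = 4*12^3 + 27*12^2 = 6912 + 3888 = 10800
Delta = -16 * (10800) = -172800
Delta mod 13 = 9

Delta = 9 (mod 13)


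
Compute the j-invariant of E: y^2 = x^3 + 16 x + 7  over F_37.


Delta = -16(4 a^3 + 27 b^2) mod 37 = 34
-1728 * (4 a)^3 = -1728 * (4*16)^3 mod 37 = 26
j = 26 * 34^(-1) mod 37 = 16

j = 16 (mod 37)


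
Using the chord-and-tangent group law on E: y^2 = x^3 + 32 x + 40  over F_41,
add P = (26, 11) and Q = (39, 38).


P != Q, so use the chord formula.
s = (y2 - y1) / (x2 - x1) = (27) / (13) mod 41 = 21
x3 = s^2 - x1 - x2 mod 41 = 21^2 - 26 - 39 = 7
y3 = s (x1 - x3) - y1 mod 41 = 21 * (26 - 7) - 11 = 19

P + Q = (7, 19)


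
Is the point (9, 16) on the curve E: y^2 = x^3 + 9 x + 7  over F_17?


Check whether y^2 = x^3 + 9 x + 7 (mod 17) for (x, y) = (9, 16).
LHS: y^2 = 16^2 mod 17 = 1
RHS: x^3 + 9 x + 7 = 9^3 + 9*9 + 7 mod 17 = 1
LHS = RHS

Yes, on the curve


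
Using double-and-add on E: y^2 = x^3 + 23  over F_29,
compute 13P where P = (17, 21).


k = 13 = 1101_2 (binary, LSB first: 1011)
Double-and-add from P = (17, 21):
  bit 0 = 1: acc = O + (17, 21) = (17, 21)
  bit 1 = 0: acc unchanged = (17, 21)
  bit 2 = 1: acc = (17, 21) + (11, 7) = (0, 9)
  bit 3 = 1: acc = (0, 9) + (8, 19) = (28, 14)

13P = (28, 14)


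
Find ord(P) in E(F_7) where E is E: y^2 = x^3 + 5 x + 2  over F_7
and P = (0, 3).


Compute successive multiples of P until we hit O:
  1P = (0, 3)
  2P = (4, 3)
  3P = (3, 4)
  4P = (1, 6)
  5P = (1, 1)
  6P = (3, 3)
  7P = (4, 4)
  8P = (0, 4)
  ... (continuing to 9P)
  9P = O

ord(P) = 9


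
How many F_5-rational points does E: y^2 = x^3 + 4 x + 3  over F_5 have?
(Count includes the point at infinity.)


For each x in F_5, count y with y^2 = x^3 + 4 x + 3 mod 5:
  x = 2: RHS = 4, y in [2, 3]  -> 2 point(s)
Affine points: 2. Add the point at infinity: total = 3.

#E(F_5) = 3


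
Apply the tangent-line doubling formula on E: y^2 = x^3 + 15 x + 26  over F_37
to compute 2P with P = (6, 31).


Doubling: s = (3 x1^2 + a) / (2 y1)
s = (3*6^2 + 15) / (2*31) mod 37 = 36
x3 = s^2 - 2 x1 mod 37 = 36^2 - 2*6 = 26
y3 = s (x1 - x3) - y1 mod 37 = 36 * (6 - 26) - 31 = 26

2P = (26, 26)


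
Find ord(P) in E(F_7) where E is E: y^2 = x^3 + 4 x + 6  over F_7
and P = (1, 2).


Compute successive multiples of P until we hit O:
  1P = (1, 2)
  2P = (5, 5)
  3P = (2, 6)
  4P = (6, 6)
  5P = (4, 4)
  6P = (4, 3)
  7P = (6, 1)
  8P = (2, 1)
  ... (continuing to 11P)
  11P = O

ord(P) = 11


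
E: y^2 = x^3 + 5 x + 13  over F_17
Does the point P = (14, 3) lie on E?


Check whether y^2 = x^3 + 5 x + 13 (mod 17) for (x, y) = (14, 3).
LHS: y^2 = 3^2 mod 17 = 9
RHS: x^3 + 5 x + 13 = 14^3 + 5*14 + 13 mod 17 = 5
LHS != RHS

No, not on the curve


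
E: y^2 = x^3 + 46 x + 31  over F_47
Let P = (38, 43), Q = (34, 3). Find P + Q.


P != Q, so use the chord formula.
s = (y2 - y1) / (x2 - x1) = (7) / (43) mod 47 = 10
x3 = s^2 - x1 - x2 mod 47 = 10^2 - 38 - 34 = 28
y3 = s (x1 - x3) - y1 mod 47 = 10 * (38 - 28) - 43 = 10

P + Q = (28, 10)


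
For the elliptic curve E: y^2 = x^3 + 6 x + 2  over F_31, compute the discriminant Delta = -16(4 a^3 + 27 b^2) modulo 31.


4 a^3 + 27 b^2 = 4*6^3 + 27*2^2 = 864 + 108 = 972
Delta = -16 * (972) = -15552
Delta mod 31 = 10

Delta = 10 (mod 31)


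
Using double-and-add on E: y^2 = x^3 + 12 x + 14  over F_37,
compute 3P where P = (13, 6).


k = 3 = 11_2 (binary, LSB first: 11)
Double-and-add from P = (13, 6):
  bit 0 = 1: acc = O + (13, 6) = (13, 6)
  bit 1 = 1: acc = (13, 6) + (20, 15) = (20, 22)

3P = (20, 22)


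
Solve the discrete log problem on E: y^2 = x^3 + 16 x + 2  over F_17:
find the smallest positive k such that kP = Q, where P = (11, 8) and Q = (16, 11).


Enumerate multiples of P until we hit Q = (16, 11):
  1P = (11, 8)
  2P = (3, 3)
  3P = (1, 11)
  4P = (9, 5)
  5P = (12, 16)
  6P = (7, 7)
  7P = (15, 8)
  8P = (8, 9)
  9P = (0, 11)
  10P = (2, 5)
  11P = (6, 5)
  12P = (16, 6)
  13P = (16, 11)
Match found at i = 13.

k = 13


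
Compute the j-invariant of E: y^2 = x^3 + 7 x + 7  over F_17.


Delta = -16(4 a^3 + 27 b^2) mod 17 = 9
-1728 * (4 a)^3 = -1728 * (4*7)^3 mod 17 = 13
j = 13 * 9^(-1) mod 17 = 9

j = 9 (mod 17)


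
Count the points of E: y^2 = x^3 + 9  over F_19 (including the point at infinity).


For each x in F_19, count y with y^2 = x^3 + 0 x + 9 mod 19:
  x = 0: RHS = 9, y in [3, 16]  -> 2 point(s)
  x = 2: RHS = 17, y in [6, 13]  -> 2 point(s)
  x = 3: RHS = 17, y in [6, 13]  -> 2 point(s)
  x = 4: RHS = 16, y in [4, 15]  -> 2 point(s)
  x = 5: RHS = 1, y in [1, 18]  -> 2 point(s)
  x = 6: RHS = 16, y in [4, 15]  -> 2 point(s)
  x = 9: RHS = 16, y in [4, 15]  -> 2 point(s)
  x = 14: RHS = 17, y in [6, 13]  -> 2 point(s)
  x = 16: RHS = 1, y in [1, 18]  -> 2 point(s)
  x = 17: RHS = 1, y in [1, 18]  -> 2 point(s)
Affine points: 20. Add the point at infinity: total = 21.

#E(F_19) = 21


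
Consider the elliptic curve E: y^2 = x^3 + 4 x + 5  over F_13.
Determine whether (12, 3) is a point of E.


Check whether y^2 = x^3 + 4 x + 5 (mod 13) for (x, y) = (12, 3).
LHS: y^2 = 3^2 mod 13 = 9
RHS: x^3 + 4 x + 5 = 12^3 + 4*12 + 5 mod 13 = 0
LHS != RHS

No, not on the curve


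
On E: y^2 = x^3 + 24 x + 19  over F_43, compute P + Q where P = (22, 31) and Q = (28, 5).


P != Q, so use the chord formula.
s = (y2 - y1) / (x2 - x1) = (17) / (6) mod 43 = 10
x3 = s^2 - x1 - x2 mod 43 = 10^2 - 22 - 28 = 7
y3 = s (x1 - x3) - y1 mod 43 = 10 * (22 - 7) - 31 = 33

P + Q = (7, 33)


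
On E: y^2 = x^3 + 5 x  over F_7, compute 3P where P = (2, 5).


k = 3 = 11_2 (binary, LSB first: 11)
Double-and-add from P = (2, 5):
  bit 0 = 1: acc = O + (2, 5) = (2, 5)
  bit 1 = 1: acc = (2, 5) + (4, 0) = (2, 2)

3P = (2, 2)


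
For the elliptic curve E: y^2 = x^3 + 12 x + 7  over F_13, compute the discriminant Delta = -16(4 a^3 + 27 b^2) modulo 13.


4 a^3 + 27 b^2 = 4*12^3 + 27*7^2 = 6912 + 1323 = 8235
Delta = -16 * (8235) = -131760
Delta mod 13 = 8

Delta = 8 (mod 13)


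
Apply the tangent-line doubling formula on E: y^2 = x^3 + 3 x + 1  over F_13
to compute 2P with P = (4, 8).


Doubling: s = (3 x1^2 + a) / (2 y1)
s = (3*4^2 + 3) / (2*8) mod 13 = 4
x3 = s^2 - 2 x1 mod 13 = 4^2 - 2*4 = 8
y3 = s (x1 - x3) - y1 mod 13 = 4 * (4 - 8) - 8 = 2

2P = (8, 2)


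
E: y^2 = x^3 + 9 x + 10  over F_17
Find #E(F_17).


For each x in F_17, count y with y^2 = x^3 + 9 x + 10 mod 17:
  x = 2: RHS = 2, y in [6, 11]  -> 2 point(s)
  x = 3: RHS = 13, y in [8, 9]  -> 2 point(s)
  x = 4: RHS = 8, y in [5, 12]  -> 2 point(s)
  x = 6: RHS = 8, y in [5, 12]  -> 2 point(s)
  x = 7: RHS = 8, y in [5, 12]  -> 2 point(s)
  x = 8: RHS = 16, y in [4, 13]  -> 2 point(s)
  x = 9: RHS = 4, y in [2, 15]  -> 2 point(s)
  x = 15: RHS = 1, y in [1, 16]  -> 2 point(s)
  x = 16: RHS = 0, y in [0]  -> 1 point(s)
Affine points: 17. Add the point at infinity: total = 18.

#E(F_17) = 18


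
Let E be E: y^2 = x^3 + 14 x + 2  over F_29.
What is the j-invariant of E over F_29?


Delta = -16(4 a^3 + 27 b^2) mod 29 = 20
-1728 * (4 a)^3 = -1728 * (4*14)^3 mod 29 = 20
j = 20 * 20^(-1) mod 29 = 1

j = 1 (mod 29)


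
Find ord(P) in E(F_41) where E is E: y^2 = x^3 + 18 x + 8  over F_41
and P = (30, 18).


Compute successive multiples of P until we hit O:
  1P = (30, 18)
  2P = (13, 15)
  3P = (23, 17)
  4P = (24, 18)
  5P = (28, 23)
  6P = (20, 39)
  7P = (36, 11)
  8P = (39, 13)
  ... (continuing to 53P)
  53P = O

ord(P) = 53


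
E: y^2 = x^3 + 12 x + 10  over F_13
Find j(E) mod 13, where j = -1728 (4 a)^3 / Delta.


Delta = -16(4 a^3 + 27 b^2) mod 13 = 11
-1728 * (4 a)^3 = -1728 * (4*12)^3 mod 13 = 1
j = 1 * 11^(-1) mod 13 = 6

j = 6 (mod 13)


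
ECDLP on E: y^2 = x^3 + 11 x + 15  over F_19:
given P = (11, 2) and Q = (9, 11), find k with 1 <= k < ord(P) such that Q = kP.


Enumerate multiples of P until we hit Q = (9, 11):
  1P = (11, 2)
  2P = (4, 16)
  3P = (8, 11)
  4P = (9, 11)
Match found at i = 4.

k = 4


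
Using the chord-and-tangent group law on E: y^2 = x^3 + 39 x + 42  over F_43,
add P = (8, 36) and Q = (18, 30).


P != Q, so use the chord formula.
s = (y2 - y1) / (x2 - x1) = (37) / (10) mod 43 = 8
x3 = s^2 - x1 - x2 mod 43 = 8^2 - 8 - 18 = 38
y3 = s (x1 - x3) - y1 mod 43 = 8 * (8 - 38) - 36 = 25

P + Q = (38, 25)


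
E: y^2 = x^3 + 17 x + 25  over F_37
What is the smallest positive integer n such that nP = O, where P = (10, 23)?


Compute successive multiples of P until we hit O:
  1P = (10, 23)
  2P = (6, 11)
  3P = (30, 28)
  4P = (4, 34)
  5P = (13, 1)
  6P = (2, 17)
  7P = (14, 11)
  8P = (22, 13)
  ... (continuing to 46P)
  46P = O

ord(P) = 46


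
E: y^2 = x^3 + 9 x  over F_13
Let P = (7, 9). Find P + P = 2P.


Doubling: s = (3 x1^2 + a) / (2 y1)
s = (3*7^2 + 9) / (2*9) mod 13 = 0
x3 = s^2 - 2 x1 mod 13 = 0^2 - 2*7 = 12
y3 = s (x1 - x3) - y1 mod 13 = 0 * (7 - 12) - 9 = 4

2P = (12, 4)


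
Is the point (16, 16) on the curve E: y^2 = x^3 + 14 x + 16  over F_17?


Check whether y^2 = x^3 + 14 x + 16 (mod 17) for (x, y) = (16, 16).
LHS: y^2 = 16^2 mod 17 = 1
RHS: x^3 + 14 x + 16 = 16^3 + 14*16 + 16 mod 17 = 1
LHS = RHS

Yes, on the curve


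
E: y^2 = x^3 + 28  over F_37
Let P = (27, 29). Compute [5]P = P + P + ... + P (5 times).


k = 5 = 101_2 (binary, LSB first: 101)
Double-and-add from P = (27, 29):
  bit 0 = 1: acc = O + (27, 29) = (27, 29)
  bit 1 = 0: acc unchanged = (27, 29)
  bit 2 = 1: acc = (27, 29) + (27, 29) = (27, 8)

5P = (27, 8)


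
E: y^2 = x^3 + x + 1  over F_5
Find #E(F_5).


For each x in F_5, count y with y^2 = x^3 + 1 x + 1 mod 5:
  x = 0: RHS = 1, y in [1, 4]  -> 2 point(s)
  x = 2: RHS = 1, y in [1, 4]  -> 2 point(s)
  x = 3: RHS = 1, y in [1, 4]  -> 2 point(s)
  x = 4: RHS = 4, y in [2, 3]  -> 2 point(s)
Affine points: 8. Add the point at infinity: total = 9.

#E(F_5) = 9


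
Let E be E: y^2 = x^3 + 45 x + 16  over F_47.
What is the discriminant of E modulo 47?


4 a^3 + 27 b^2 = 4*45^3 + 27*16^2 = 364500 + 6912 = 371412
Delta = -16 * (371412) = -5942592
Delta mod 47 = 41

Delta = 41 (mod 47)


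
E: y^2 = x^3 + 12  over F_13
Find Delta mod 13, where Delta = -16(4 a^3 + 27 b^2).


4 a^3 + 27 b^2 = 4*0^3 + 27*12^2 = 0 + 3888 = 3888
Delta = -16 * (3888) = -62208
Delta mod 13 = 10

Delta = 10 (mod 13)


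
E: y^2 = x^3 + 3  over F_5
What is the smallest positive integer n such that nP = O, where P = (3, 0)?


Compute successive multiples of P until we hit O:
  1P = (3, 0)
  2P = O

ord(P) = 2


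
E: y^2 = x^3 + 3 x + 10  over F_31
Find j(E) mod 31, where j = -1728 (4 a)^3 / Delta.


Delta = -16(4 a^3 + 27 b^2) mod 31 = 22
-1728 * (4 a)^3 = -1728 * (4*3)^3 mod 31 = 29
j = 29 * 22^(-1) mod 31 = 14

j = 14 (mod 31)


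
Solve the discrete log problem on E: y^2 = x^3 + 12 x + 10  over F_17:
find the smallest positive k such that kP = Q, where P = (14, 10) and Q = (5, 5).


Enumerate multiples of P until we hit Q = (5, 5):
  1P = (14, 10)
  2P = (5, 5)
Match found at i = 2.

k = 2


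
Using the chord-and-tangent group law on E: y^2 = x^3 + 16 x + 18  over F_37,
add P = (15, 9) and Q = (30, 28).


P != Q, so use the chord formula.
s = (y2 - y1) / (x2 - x1) = (19) / (15) mod 37 = 21
x3 = s^2 - x1 - x2 mod 37 = 21^2 - 15 - 30 = 26
y3 = s (x1 - x3) - y1 mod 37 = 21 * (15 - 26) - 9 = 19

P + Q = (26, 19)


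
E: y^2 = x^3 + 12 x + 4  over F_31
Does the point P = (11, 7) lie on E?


Check whether y^2 = x^3 + 12 x + 4 (mod 31) for (x, y) = (11, 7).
LHS: y^2 = 7^2 mod 31 = 18
RHS: x^3 + 12 x + 4 = 11^3 + 12*11 + 4 mod 31 = 10
LHS != RHS

No, not on the curve


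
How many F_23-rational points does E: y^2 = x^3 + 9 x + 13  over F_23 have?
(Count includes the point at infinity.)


For each x in F_23, count y with y^2 = x^3 + 9 x + 13 mod 23:
  x = 0: RHS = 13, y in [6, 17]  -> 2 point(s)
  x = 1: RHS = 0, y in [0]  -> 1 point(s)
  x = 2: RHS = 16, y in [4, 19]  -> 2 point(s)
  x = 9: RHS = 18, y in [8, 15]  -> 2 point(s)
  x = 12: RHS = 9, y in [3, 20]  -> 2 point(s)
  x = 13: RHS = 4, y in [2, 21]  -> 2 point(s)
  x = 14: RHS = 8, y in [10, 13]  -> 2 point(s)
  x = 15: RHS = 4, y in [2, 21]  -> 2 point(s)
  x = 18: RHS = 4, y in [2, 21]  -> 2 point(s)
  x = 22: RHS = 3, y in [7, 16]  -> 2 point(s)
Affine points: 19. Add the point at infinity: total = 20.

#E(F_23) = 20


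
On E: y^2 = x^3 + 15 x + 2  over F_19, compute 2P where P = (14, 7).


Doubling: s = (3 x1^2 + a) / (2 y1)
s = (3*14^2 + 15) / (2*7) mod 19 = 1
x3 = s^2 - 2 x1 mod 19 = 1^2 - 2*14 = 11
y3 = s (x1 - x3) - y1 mod 19 = 1 * (14 - 11) - 7 = 15

2P = (11, 15)


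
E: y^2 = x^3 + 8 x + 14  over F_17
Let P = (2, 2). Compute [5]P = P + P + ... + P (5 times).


k = 5 = 101_2 (binary, LSB first: 101)
Double-and-add from P = (2, 2):
  bit 0 = 1: acc = O + (2, 2) = (2, 2)
  bit 1 = 0: acc unchanged = (2, 2)
  bit 2 = 1: acc = (2, 2) + (5, 3) = (12, 6)

5P = (12, 6)


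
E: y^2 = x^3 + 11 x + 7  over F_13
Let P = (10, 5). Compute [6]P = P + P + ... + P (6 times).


k = 6 = 110_2 (binary, LSB first: 011)
Double-and-add from P = (10, 5):
  bit 0 = 0: acc unchanged = O
  bit 1 = 1: acc = O + (9, 4) = (9, 4)
  bit 2 = 1: acc = (9, 4) + (11, 4) = (6, 9)

6P = (6, 9)


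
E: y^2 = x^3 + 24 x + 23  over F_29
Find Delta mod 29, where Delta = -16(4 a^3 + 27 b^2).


4 a^3 + 27 b^2 = 4*24^3 + 27*23^2 = 55296 + 14283 = 69579
Delta = -16 * (69579) = -1113264
Delta mod 29 = 17

Delta = 17 (mod 29)


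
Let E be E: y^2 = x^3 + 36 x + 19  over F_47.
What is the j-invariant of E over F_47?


Delta = -16(4 a^3 + 27 b^2) mod 47 = 14
-1728 * (4 a)^3 = -1728 * (4*36)^3 mod 47 = 15
j = 15 * 14^(-1) mod 47 = 38

j = 38 (mod 47)


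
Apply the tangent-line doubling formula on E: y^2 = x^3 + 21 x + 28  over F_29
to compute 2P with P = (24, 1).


Doubling: s = (3 x1^2 + a) / (2 y1)
s = (3*24^2 + 21) / (2*1) mod 29 = 19
x3 = s^2 - 2 x1 mod 29 = 19^2 - 2*24 = 23
y3 = s (x1 - x3) - y1 mod 29 = 19 * (24 - 23) - 1 = 18

2P = (23, 18)


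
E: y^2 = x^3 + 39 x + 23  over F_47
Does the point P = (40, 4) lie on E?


Check whether y^2 = x^3 + 39 x + 23 (mod 47) for (x, y) = (40, 4).
LHS: y^2 = 4^2 mod 47 = 16
RHS: x^3 + 39 x + 23 = 40^3 + 39*40 + 23 mod 47 = 18
LHS != RHS

No, not on the curve


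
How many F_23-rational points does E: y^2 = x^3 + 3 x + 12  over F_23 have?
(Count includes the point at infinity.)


For each x in F_23, count y with y^2 = x^3 + 3 x + 12 mod 23:
  x = 0: RHS = 12, y in [9, 14]  -> 2 point(s)
  x = 1: RHS = 16, y in [4, 19]  -> 2 point(s)
  x = 2: RHS = 3, y in [7, 16]  -> 2 point(s)
  x = 3: RHS = 2, y in [5, 18]  -> 2 point(s)
  x = 6: RHS = 16, y in [4, 19]  -> 2 point(s)
  x = 7: RHS = 8, y in [10, 13]  -> 2 point(s)
  x = 9: RHS = 9, y in [3, 20]  -> 2 point(s)
  x = 16: RHS = 16, y in [4, 19]  -> 2 point(s)
  x = 17: RHS = 8, y in [10, 13]  -> 2 point(s)
  x = 22: RHS = 8, y in [10, 13]  -> 2 point(s)
Affine points: 20. Add the point at infinity: total = 21.

#E(F_23) = 21


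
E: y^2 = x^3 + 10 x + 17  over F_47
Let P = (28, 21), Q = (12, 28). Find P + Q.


P != Q, so use the chord formula.
s = (y2 - y1) / (x2 - x1) = (7) / (31) mod 47 = 26
x3 = s^2 - x1 - x2 mod 47 = 26^2 - 28 - 12 = 25
y3 = s (x1 - x3) - y1 mod 47 = 26 * (28 - 25) - 21 = 10

P + Q = (25, 10)


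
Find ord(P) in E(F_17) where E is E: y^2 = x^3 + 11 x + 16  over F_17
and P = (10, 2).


Compute successive multiples of P until we hit O:
  1P = (10, 2)
  2P = (6, 3)
  3P = (0, 4)
  4P = (5, 14)
  5P = (3, 5)
  6P = (8, 2)
  7P = (16, 15)
  8P = (16, 2)
  ... (continuing to 15P)
  15P = O

ord(P) = 15


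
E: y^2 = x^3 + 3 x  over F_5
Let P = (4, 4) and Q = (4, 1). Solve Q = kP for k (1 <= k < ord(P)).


Enumerate multiples of P until we hit Q = (4, 1):
  1P = (4, 4)
  2P = (1, 2)
  3P = (1, 3)
  4P = (4, 1)
Match found at i = 4.

k = 4


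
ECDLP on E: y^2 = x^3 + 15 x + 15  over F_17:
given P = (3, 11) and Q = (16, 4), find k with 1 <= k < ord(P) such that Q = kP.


Enumerate multiples of P until we hit Q = (16, 4):
  1P = (3, 11)
  2P = (2, 11)
  3P = (12, 6)
  4P = (0, 10)
  5P = (16, 13)
  6P = (11, 10)
  7P = (7, 15)
  8P = (8, 1)
  9P = (10, 3)
  10P = (6, 7)
  11P = (6, 10)
  12P = (10, 14)
  13P = (8, 16)
  14P = (7, 2)
  15P = (11, 7)
  16P = (16, 4)
Match found at i = 16.

k = 16


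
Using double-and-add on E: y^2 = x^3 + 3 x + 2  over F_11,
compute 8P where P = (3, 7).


k = 8 = 1000_2 (binary, LSB first: 0001)
Double-and-add from P = (3, 7):
  bit 0 = 0: acc unchanged = O
  bit 1 = 0: acc unchanged = O
  bit 2 = 0: acc unchanged = O
  bit 3 = 1: acc = O + (7, 5) = (7, 5)

8P = (7, 5)


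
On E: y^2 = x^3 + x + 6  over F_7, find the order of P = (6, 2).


Compute successive multiples of P until we hit O:
  1P = (6, 2)
  2P = (3, 1)
  3P = (2, 4)
  4P = (1, 6)
  5P = (4, 2)
  6P = (4, 5)
  7P = (1, 1)
  8P = (2, 3)
  ... (continuing to 11P)
  11P = O

ord(P) = 11


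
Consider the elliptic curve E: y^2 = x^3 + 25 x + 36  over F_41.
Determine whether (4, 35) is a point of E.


Check whether y^2 = x^3 + 25 x + 36 (mod 41) for (x, y) = (4, 35).
LHS: y^2 = 35^2 mod 41 = 36
RHS: x^3 + 25 x + 36 = 4^3 + 25*4 + 36 mod 41 = 36
LHS = RHS

Yes, on the curve


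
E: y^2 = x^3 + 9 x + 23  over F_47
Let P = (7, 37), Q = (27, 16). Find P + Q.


P != Q, so use the chord formula.
s = (y2 - y1) / (x2 - x1) = (26) / (20) mod 47 = 6
x3 = s^2 - x1 - x2 mod 47 = 6^2 - 7 - 27 = 2
y3 = s (x1 - x3) - y1 mod 47 = 6 * (7 - 2) - 37 = 40

P + Q = (2, 40)


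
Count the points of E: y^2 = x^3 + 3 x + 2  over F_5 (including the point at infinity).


For each x in F_5, count y with y^2 = x^3 + 3 x + 2 mod 5:
  x = 1: RHS = 1, y in [1, 4]  -> 2 point(s)
  x = 2: RHS = 1, y in [1, 4]  -> 2 point(s)
Affine points: 4. Add the point at infinity: total = 5.

#E(F_5) = 5


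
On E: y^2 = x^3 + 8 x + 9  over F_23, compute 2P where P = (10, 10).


Doubling: s = (3 x1^2 + a) / (2 y1)
s = (3*10^2 + 8) / (2*10) mod 23 = 20
x3 = s^2 - 2 x1 mod 23 = 20^2 - 2*10 = 12
y3 = s (x1 - x3) - y1 mod 23 = 20 * (10 - 12) - 10 = 19

2P = (12, 19)


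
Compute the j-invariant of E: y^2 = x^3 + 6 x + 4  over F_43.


Delta = -16(4 a^3 + 27 b^2) mod 43 = 33
-1728 * (4 a)^3 = -1728 * (4*6)^3 mod 43 = 4
j = 4 * 33^(-1) mod 43 = 34

j = 34 (mod 43)


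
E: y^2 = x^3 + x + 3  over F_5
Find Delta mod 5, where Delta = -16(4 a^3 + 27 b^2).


4 a^3 + 27 b^2 = 4*1^3 + 27*3^2 = 4 + 243 = 247
Delta = -16 * (247) = -3952
Delta mod 5 = 3

Delta = 3 (mod 5)


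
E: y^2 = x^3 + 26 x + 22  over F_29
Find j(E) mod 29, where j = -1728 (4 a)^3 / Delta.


Delta = -16(4 a^3 + 27 b^2) mod 29 = 19
-1728 * (4 a)^3 = -1728 * (4*26)^3 mod 29 = 28
j = 28 * 19^(-1) mod 29 = 3

j = 3 (mod 29)


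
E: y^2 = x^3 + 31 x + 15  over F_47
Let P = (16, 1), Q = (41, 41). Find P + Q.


P != Q, so use the chord formula.
s = (y2 - y1) / (x2 - x1) = (40) / (25) mod 47 = 11
x3 = s^2 - x1 - x2 mod 47 = 11^2 - 16 - 41 = 17
y3 = s (x1 - x3) - y1 mod 47 = 11 * (16 - 17) - 1 = 35

P + Q = (17, 35)


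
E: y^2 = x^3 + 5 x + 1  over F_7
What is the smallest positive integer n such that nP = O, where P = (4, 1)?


Compute successive multiples of P until we hit O:
  1P = (4, 1)
  2P = (3, 1)
  3P = (0, 6)
  4P = (5, 2)
  5P = (6, 4)
  6P = (1, 0)
  7P = (6, 3)
  8P = (5, 5)
  ... (continuing to 12P)
  12P = O

ord(P) = 12


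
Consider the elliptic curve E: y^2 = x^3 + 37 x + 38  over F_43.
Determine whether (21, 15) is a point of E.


Check whether y^2 = x^3 + 37 x + 38 (mod 43) for (x, y) = (21, 15).
LHS: y^2 = 15^2 mod 43 = 10
RHS: x^3 + 37 x + 38 = 21^3 + 37*21 + 38 mod 43 = 14
LHS != RHS

No, not on the curve


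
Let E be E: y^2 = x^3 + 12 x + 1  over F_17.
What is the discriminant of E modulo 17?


4 a^3 + 27 b^2 = 4*12^3 + 27*1^2 = 6912 + 27 = 6939
Delta = -16 * (6939) = -111024
Delta mod 17 = 3

Delta = 3 (mod 17)


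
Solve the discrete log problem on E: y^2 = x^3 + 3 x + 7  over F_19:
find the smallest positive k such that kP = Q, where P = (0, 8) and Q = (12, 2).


Enumerate multiples of P until we hit Q = (12, 2):
  1P = (0, 8)
  2P = (1, 12)
  3P = (15, 8)
  4P = (4, 11)
  5P = (12, 2)
Match found at i = 5.

k = 5


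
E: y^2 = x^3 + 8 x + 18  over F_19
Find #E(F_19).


For each x in F_19, count y with y^2 = x^3 + 8 x + 18 mod 19:
  x = 2: RHS = 4, y in [2, 17]  -> 2 point(s)
  x = 4: RHS = 0, y in [0]  -> 1 point(s)
  x = 6: RHS = 16, y in [4, 15]  -> 2 point(s)
  x = 8: RHS = 5, y in [9, 10]  -> 2 point(s)
  x = 13: RHS = 1, y in [1, 18]  -> 2 point(s)
  x = 14: RHS = 5, y in [9, 10]  -> 2 point(s)
  x = 15: RHS = 17, y in [6, 13]  -> 2 point(s)
  x = 16: RHS = 5, y in [9, 10]  -> 2 point(s)
  x = 18: RHS = 9, y in [3, 16]  -> 2 point(s)
Affine points: 17. Add the point at infinity: total = 18.

#E(F_19) = 18
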